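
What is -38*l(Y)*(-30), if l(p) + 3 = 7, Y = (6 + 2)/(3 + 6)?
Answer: 4560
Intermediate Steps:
Y = 8/9 ≈ 0.88889
l(p) = 4 (l(p) = -3 + 7 = 4)
-38*l(Y)*(-30) = -38*4*(-30) = -152*(-30) = 4560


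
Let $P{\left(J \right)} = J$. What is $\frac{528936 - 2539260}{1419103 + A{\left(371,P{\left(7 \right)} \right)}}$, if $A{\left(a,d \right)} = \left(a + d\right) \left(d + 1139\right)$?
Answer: $- \frac{2010324}{1852291} \approx -1.0853$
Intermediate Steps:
$A{\left(a,d \right)} = \left(1139 + d\right) \left(a + d\right)$ ($A{\left(a,d \right)} = \left(a + d\right) \left(1139 + d\right) = \left(1139 + d\right) \left(a + d\right)$)
$\frac{528936 - 2539260}{1419103 + A{\left(371,P{\left(7 \right)} \right)}} = \frac{528936 - 2539260}{1419103 + \left(7^{2} + 1139 \cdot 371 + 1139 \cdot 7 + 371 \cdot 7\right)} = - \frac{2010324}{1419103 + \left(49 + 422569 + 7973 + 2597\right)} = - \frac{2010324}{1419103 + 433188} = - \frac{2010324}{1852291}$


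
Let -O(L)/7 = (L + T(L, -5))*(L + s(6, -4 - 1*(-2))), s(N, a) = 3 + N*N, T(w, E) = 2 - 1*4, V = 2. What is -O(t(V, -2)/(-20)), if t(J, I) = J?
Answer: -57183/100 ≈ -571.83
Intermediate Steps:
T(w, E) = -2 (T(w, E) = 2 - 4 = -2)
s(N, a) = 3 + N²
O(L) = -7*(-2 + L)*(39 + L) (O(L) = -7*(L - 2)*(L + (3 + 6²)) = -7*(-2 + L)*(L + (3 + 36)) = -7*(-2 + L)*(L + 39) = -7*(-2 + L)*(39 + L))
-O(t(V, -2)/(-20)) = -(546 - 518/(-20) - 7*(2/(-20))²) = -(546 - 518*(-1)/20 - 7*(2*(-1/20))²) = -(546 - 259*(-⅒) - 7*(-⅒)²) = -(546 + 259/10 - 7*1/100) = -(546 + 259/10 - 7/100) = -1*57183/100 = -57183/100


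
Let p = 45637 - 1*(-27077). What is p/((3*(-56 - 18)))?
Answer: -12119/37 ≈ -327.54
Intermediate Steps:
p = 72714 (p = 45637 + 27077 = 72714)
p/((3*(-56 - 18))) = 72714/((3*(-56 - 18))) = 72714/((3*(-74))) = 72714/(-222) = 72714*(-1/222) = -12119/37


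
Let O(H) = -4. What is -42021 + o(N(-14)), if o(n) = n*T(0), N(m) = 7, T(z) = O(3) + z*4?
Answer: -42049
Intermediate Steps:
T(z) = -4 + 4*z (T(z) = -4 + z*4 = -4 + 4*z)
o(n) = -4*n (o(n) = n*(-4 + 4*0) = n*(-4 + 0) = n*(-4) = -4*n)
-42021 + o(N(-14)) = -42021 - 4*7 = -42021 - 28 = -42049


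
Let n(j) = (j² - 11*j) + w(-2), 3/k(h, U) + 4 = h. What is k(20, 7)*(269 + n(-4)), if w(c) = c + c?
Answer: 975/16 ≈ 60.938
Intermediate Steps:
k(h, U) = 3/(-4 + h)
w(c) = 2*c
n(j) = -4 + j² - 11*j (n(j) = (j² - 11*j) + 2*(-2) = (j² - 11*j) - 4 = -4 + j² - 11*j)
k(20, 7)*(269 + n(-4)) = (3/(-4 + 20))*(269 + (-4 + (-4)² - 11*(-4))) = (3/16)*(269 + (-4 + 16 + 44)) = (3*(1/16))*(269 + 56) = (3/16)*325 = 975/16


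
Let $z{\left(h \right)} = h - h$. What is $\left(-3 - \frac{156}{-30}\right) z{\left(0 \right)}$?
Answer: $0$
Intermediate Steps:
$z{\left(h \right)} = 0$
$\left(-3 - \frac{156}{-30}\right) z{\left(0 \right)} = \left(-3 - \frac{156}{-30}\right) 0 = \left(-3 - - \frac{26}{5}\right) 0 = \left(-3 + \frac{26}{5}\right) 0 = \frac{11}{5} \cdot 0 = 0$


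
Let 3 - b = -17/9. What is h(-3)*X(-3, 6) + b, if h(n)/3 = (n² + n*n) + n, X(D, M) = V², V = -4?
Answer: 6524/9 ≈ 724.89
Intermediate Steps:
X(D, M) = 16 (X(D, M) = (-4)² = 16)
h(n) = 3*n + 6*n² (h(n) = 3*((n² + n*n) + n) = 3*((n² + n²) + n) = 3*(2*n² + n) = 3*(n + 2*n²) = 3*n + 6*n²)
b = 44/9 (b = 3 - (-17)/9 = 3 - 1*(-17/9) = 3 + 17/9 = 44/9 ≈ 4.8889)
h(-3)*X(-3, 6) + b = (3*(-3)*(1 + 2*(-3)))*16 + 44/9 = (3*(-3)*(1 - 6))*16 + 44/9 = (3*(-3)*(-5))*16 + 44/9 = 45*16 + 44/9 = 720 + 44/9 = 6524/9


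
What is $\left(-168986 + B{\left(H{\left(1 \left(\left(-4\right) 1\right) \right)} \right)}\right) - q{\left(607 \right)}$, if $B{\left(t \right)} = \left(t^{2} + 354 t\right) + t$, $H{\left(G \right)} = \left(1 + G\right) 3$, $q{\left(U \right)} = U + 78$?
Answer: $-172785$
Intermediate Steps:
$q{\left(U \right)} = 78 + U$
$H{\left(G \right)} = 3 + 3 G$
$B{\left(t \right)} = t^{2} + 355 t$
$\left(-168986 + B{\left(H{\left(1 \left(\left(-4\right) 1\right) \right)} \right)}\right) - q{\left(607 \right)} = \left(-168986 + \left(3 + 3 \cdot 1 \left(\left(-4\right) 1\right)\right) \left(355 + \left(3 + 3 \cdot 1 \left(\left(-4\right) 1\right)\right)\right)\right) - \left(78 + 607\right) = \left(-168986 + \left(3 + 3 \cdot 1 \left(-4\right)\right) \left(355 + \left(3 + 3 \cdot 1 \left(-4\right)\right)\right)\right) - 685 = \left(-168986 + \left(3 + 3 \left(-4\right)\right) \left(355 + \left(3 + 3 \left(-4\right)\right)\right)\right) - 685 = \left(-168986 + \left(3 - 12\right) \left(355 + \left(3 - 12\right)\right)\right) - 685 = \left(-168986 - 9 \left(355 - 9\right)\right) - 685 = \left(-168986 - 3114\right) - 685 = -172100 - 685 = -172785$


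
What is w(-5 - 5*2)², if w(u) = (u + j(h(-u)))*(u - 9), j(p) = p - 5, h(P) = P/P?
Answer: 207936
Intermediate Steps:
h(P) = 1
j(p) = -5 + p
w(u) = (-9 + u)*(-4 + u) (w(u) = (u + (-5 + 1))*(u - 9) = (u - 4)*(-9 + u) = (-4 + u)*(-9 + u) = (-9 + u)*(-4 + u))
w(-5 - 5*2)² = (36 + (-5 - 5*2)² - 13*(-5 - 5*2))² = (36 + (-5 - 10)² - 13*(-5 - 10))² = (36 + (-15)² - 13*(-15))² = (36 + 225 + 195)² = 456² = 207936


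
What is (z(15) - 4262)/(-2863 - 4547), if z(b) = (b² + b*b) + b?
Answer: 3797/7410 ≈ 0.51242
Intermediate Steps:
z(b) = b + 2*b² (z(b) = (b² + b²) + b = 2*b² + b = b + 2*b²)
(z(15) - 4262)/(-2863 - 4547) = (15*(1 + 2*15) - 4262)/(-2863 - 4547) = (15*(1 + 30) - 4262)/(-7410) = (15*31 - 4262)*(-1/7410) = (465 - 4262)*(-1/7410) = -3797*(-1/7410) = 3797/7410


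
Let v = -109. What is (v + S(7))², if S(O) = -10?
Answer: 14161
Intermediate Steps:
(v + S(7))² = (-109 - 10)² = (-119)² = 14161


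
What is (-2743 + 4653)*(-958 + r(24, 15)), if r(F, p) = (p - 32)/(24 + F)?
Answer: -43930955/24 ≈ -1.8305e+6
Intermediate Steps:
r(F, p) = (-32 + p)/(24 + F)
(-2743 + 4653)*(-958 + r(24, 15)) = (-2743 + 4653)*(-958 + (-32 + 15)/(24 + 24)) = 1910*(-958 - 17/48) = 1910*(-46001/48) = -43930955/24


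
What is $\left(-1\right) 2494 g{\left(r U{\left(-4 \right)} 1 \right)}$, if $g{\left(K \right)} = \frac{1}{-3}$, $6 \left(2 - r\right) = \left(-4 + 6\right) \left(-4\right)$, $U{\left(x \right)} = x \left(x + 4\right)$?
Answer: $\frac{2494}{3} \approx 831.33$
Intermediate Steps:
$U{\left(x \right)} = x \left(4 + x\right)$
$r = \frac{10}{3}$ ($r = 2 - \frac{\left(-4 + 6\right) \left(-4\right)}{6} = 2 - \frac{2 \left(-4\right)}{6} = 2 - - \frac{4}{3} = 2 + \frac{4}{3} = \frac{10}{3} \approx 3.3333$)
$g{\left(K \right)} = - \frac{1}{3}$
$\left(-1\right) 2494 g{\left(r U{\left(-4 \right)} 1 \right)} = \left(-1\right) 2494 \left(- \frac{1}{3}\right) = \left(-2494\right) \left(- \frac{1}{3}\right) = \frac{2494}{3}$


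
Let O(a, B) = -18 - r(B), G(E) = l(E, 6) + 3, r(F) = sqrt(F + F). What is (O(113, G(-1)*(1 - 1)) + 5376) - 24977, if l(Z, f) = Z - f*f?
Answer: -19619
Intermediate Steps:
l(Z, f) = Z - f**2
r(F) = sqrt(2)*sqrt(F) (r(F) = sqrt(2*F) = sqrt(2)*sqrt(F))
G(E) = -33 + E (G(E) = (E - 1*6**2) + 3 = (E - 1*36) + 3 = (E - 36) + 3 = (-36 + E) + 3 = -33 + E)
O(a, B) = -18 - sqrt(2)*sqrt(B)
(O(113, G(-1)*(1 - 1)) + 5376) - 24977 = ((-18 - sqrt(2)*sqrt((-33 - 1)*(1 - 1))) + 5376) - 24977 = ((-18 - sqrt(2)*sqrt(-34*0)) + 5376) - 24977 = ((-18 - sqrt(2)*sqrt(0)) + 5376) - 24977 = ((-18 - 1*sqrt(2)*0) + 5376) - 24977 = ((-18 + 0) + 5376) - 24977 = (-18 + 5376) - 24977 = 5358 - 24977 = -19619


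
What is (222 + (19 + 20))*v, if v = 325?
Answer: 84825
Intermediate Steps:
(222 + (19 + 20))*v = (222 + (19 + 20))*325 = (222 + 39)*325 = 261*325 = 84825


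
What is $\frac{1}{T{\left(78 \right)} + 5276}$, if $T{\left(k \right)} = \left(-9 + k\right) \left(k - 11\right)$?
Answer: $\frac{1}{9899} \approx 0.00010102$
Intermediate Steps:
$T{\left(k \right)} = \left(-11 + k\right) \left(-9 + k\right)$ ($T{\left(k \right)} = \left(-9 + k\right) \left(-11 + k\right) = \left(-11 + k\right) \left(-9 + k\right)$)
$\frac{1}{T{\left(78 \right)} + 5276} = \frac{1}{\left(99 + 78^{2} - 1560\right) + 5276} = \frac{1}{\left(99 + 6084 - 1560\right) + 5276} = \frac{1}{4623 + 5276} = \frac{1}{9899}$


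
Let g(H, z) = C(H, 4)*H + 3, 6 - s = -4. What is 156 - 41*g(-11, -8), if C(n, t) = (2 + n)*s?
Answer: -40557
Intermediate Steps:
s = 10 (s = 6 - 1*(-4) = 6 + 4 = 10)
C(n, t) = 20 + 10*n (C(n, t) = (2 + n)*10 = 20 + 10*n)
g(H, z) = 3 + H*(20 + 10*H) (g(H, z) = (20 + 10*H)*H + 3 = H*(20 + 10*H) + 3 = 3 + H*(20 + 10*H))
156 - 41*g(-11, -8) = 156 - 41*(3 + 10*(-11)*(2 - 11)) = 156 - 41*(3 + 10*(-11)*(-9)) = 156 - 41*(3 + 990) = 156 - 41*993 = 156 - 40713 = -40557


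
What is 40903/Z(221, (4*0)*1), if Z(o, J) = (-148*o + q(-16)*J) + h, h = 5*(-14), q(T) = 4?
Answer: -40903/32778 ≈ -1.2479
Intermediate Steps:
h = -70
Z(o, J) = -70 - 148*o + 4*J (Z(o, J) = (-148*o + 4*J) - 70 = -70 - 148*o + 4*J)
40903/Z(221, (4*0)*1) = 40903/(-70 - 148*221 + 4*((4*0)*1)) = 40903/(-70 - 32708 + 4*(0*1)) = 40903/(-70 - 32708 + 4*0) = 40903/(-70 - 32708 + 0) = 40903/(-32778) = 40903*(-1/32778) = -40903/32778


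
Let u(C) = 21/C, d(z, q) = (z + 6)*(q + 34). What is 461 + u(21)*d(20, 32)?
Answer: 2177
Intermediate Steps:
d(z, q) = (6 + z)*(34 + q)
461 + u(21)*d(20, 32) = 461 + (21/21)*(204 + 6*32 + 34*20 + 32*20) = 461 + (21*(1/21))*(204 + 192 + 680 + 640) = 461 + 1*1716 = 461 + 1716 = 2177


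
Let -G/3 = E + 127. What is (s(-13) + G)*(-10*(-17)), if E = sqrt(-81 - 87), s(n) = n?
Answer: -66980 - 1020*I*sqrt(42) ≈ -66980.0 - 6610.4*I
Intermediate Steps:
E = 2*I*sqrt(42) (E = sqrt(-168) = 2*I*sqrt(42) ≈ 12.961*I)
G = -381 - 6*I*sqrt(42) (G = -3*(2*I*sqrt(42) + 127) = -3*(127 + 2*I*sqrt(42)) = -381 - 6*I*sqrt(42) ≈ -381.0 - 38.884*I)
(s(-13) + G)*(-10*(-17)) = (-13 + (-381 - 6*I*sqrt(42)))*(-10*(-17)) = (-394 - 6*I*sqrt(42))*170 = -66980 - 1020*I*sqrt(42)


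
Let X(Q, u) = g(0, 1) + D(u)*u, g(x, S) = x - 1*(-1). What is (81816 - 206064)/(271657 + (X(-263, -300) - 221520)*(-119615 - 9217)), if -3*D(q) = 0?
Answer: -124248/28539007465 ≈ -4.3536e-6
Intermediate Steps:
D(q) = 0 (D(q) = -⅓*0 = 0)
g(x, S) = 1 + x (g(x, S) = x + 1 = 1 + x)
X(Q, u) = 1 (X(Q, u) = (1 + 0) + 0*u = 1 + 0 = 1)
(81816 - 206064)/(271657 + (X(-263, -300) - 221520)*(-119615 - 9217)) = (81816 - 206064)/(271657 + (1 - 221520)*(-119615 - 9217)) = -124248/(271657 - 221519*(-128832)) = -124248/(271657 + 28538735808) = -124248/28539007465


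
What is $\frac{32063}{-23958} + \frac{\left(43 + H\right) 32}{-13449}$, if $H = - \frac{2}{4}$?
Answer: $- \frac{154599389}{107403714} \approx -1.4394$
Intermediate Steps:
$H = - \frac{1}{2}$ ($H = \left(-2\right) \frac{1}{4} = - \frac{1}{2} \approx -0.5$)
$\frac{32063}{-23958} + \frac{\left(43 + H\right) 32}{-13449} = \frac{32063}{-23958} + \frac{\left(43 - \frac{1}{2}\right) 32}{-13449} = 32063 \left(- \frac{1}{23958}\right) + \frac{85}{2} \cdot 32 \left(- \frac{1}{13449}\right) = - \frac{32063}{23958} + 1360 \left(- \frac{1}{13449}\right) = - \frac{32063}{23958} - \frac{1360}{13449} = - \frac{154599389}{107403714}$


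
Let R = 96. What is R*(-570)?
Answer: -54720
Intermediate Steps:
R*(-570) = 96*(-570) = -54720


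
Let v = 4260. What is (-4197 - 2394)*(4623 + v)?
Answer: -58547853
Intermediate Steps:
(-4197 - 2394)*(4623 + v) = (-4197 - 2394)*(4623 + 4260) = -6591*8883 = -58547853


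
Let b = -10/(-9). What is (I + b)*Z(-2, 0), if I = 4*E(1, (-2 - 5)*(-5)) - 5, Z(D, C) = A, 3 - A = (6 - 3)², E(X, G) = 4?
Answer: -218/3 ≈ -72.667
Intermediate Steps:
A = -6 (A = 3 - (6 - 3)² = 3 - 1*3² = 3 - 1*9 = 3 - 9 = -6)
Z(D, C) = -6
b = 10/9 (b = -10*(-⅑) = 10/9 ≈ 1.1111)
I = 11 (I = 4*4 - 5 = 16 - 5 = 11)
(I + b)*Z(-2, 0) = (11 + 10/9)*(-6) = (109/9)*(-6) = -218/3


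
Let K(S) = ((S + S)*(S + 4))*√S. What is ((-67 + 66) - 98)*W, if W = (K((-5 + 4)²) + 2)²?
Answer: -14256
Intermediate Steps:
K(S) = 2*S^(3/2)*(4 + S) (K(S) = ((2*S)*(4 + S))*√S = (2*S*(4 + S))*√S = 2*S^(3/2)*(4 + S))
W = 144 (W = (2*((-5 + 4)²)^(3/2)*(4 + (-5 + 4)²) + 2)² = (2*((-1)²)^(3/2)*(4 + (-1)²) + 2)² = (2*1^(3/2)*(4 + 1) + 2)² = (2*1*5 + 2)² = (10 + 2)² = 12² = 144)
((-67 + 66) - 98)*W = ((-67 + 66) - 98)*144 = (-1 - 98)*144 = -99*144 = -14256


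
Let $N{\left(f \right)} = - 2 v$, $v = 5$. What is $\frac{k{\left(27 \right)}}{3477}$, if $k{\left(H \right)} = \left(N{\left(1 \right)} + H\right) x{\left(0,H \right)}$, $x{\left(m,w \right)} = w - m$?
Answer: $\frac{153}{1159} \approx 0.13201$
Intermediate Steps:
$N{\left(f \right)} = -10$ ($N{\left(f \right)} = \left(-2\right) 5 = -10$)
$k{\left(H \right)} = H \left(-10 + H\right)$ ($k{\left(H \right)} = \left(-10 + H\right) \left(H - 0\right) = \left(-10 + H\right) \left(H + 0\right) = \left(-10 + H\right) H = H \left(-10 + H\right)$)
$\frac{k{\left(27 \right)}}{3477} = \frac{27 \left(-10 + 27\right)}{3477} = 27 \cdot 17 \cdot \frac{1}{3477} = 459 \cdot \frac{1}{3477} = \frac{153}{1159}$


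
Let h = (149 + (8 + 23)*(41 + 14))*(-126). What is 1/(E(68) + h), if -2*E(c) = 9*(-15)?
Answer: -2/467073 ≈ -4.2820e-6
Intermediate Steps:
E(c) = 135/2 (E(c) = -9*(-15)/2 = -½*(-135) = 135/2)
h = -233604 (h = (149 + 31*55)*(-126) = (149 + 1705)*(-126) = 1854*(-126) = -233604)
1/(E(68) + h) = 1/(135/2 - 233604) = 1/(-467073/2) = -2/467073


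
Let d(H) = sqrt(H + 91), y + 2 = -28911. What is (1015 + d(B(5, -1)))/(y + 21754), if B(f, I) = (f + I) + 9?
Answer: -1015/7159 - 2*sqrt(26)/7159 ≈ -0.14320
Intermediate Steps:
y = -28913 (y = -2 - 28911 = -28913)
B(f, I) = 9 + I + f (B(f, I) = (I + f) + 9 = 9 + I + f)
d(H) = sqrt(91 + H)
(1015 + d(B(5, -1)))/(y + 21754) = (1015 + sqrt(91 + (9 - 1 + 5)))/(-28913 + 21754) = (1015 + sqrt(91 + 13))/(-7159) = (1015 + sqrt(104))*(-1/7159) = (1015 + 2*sqrt(26))*(-1/7159) = -1015/7159 - 2*sqrt(26)/7159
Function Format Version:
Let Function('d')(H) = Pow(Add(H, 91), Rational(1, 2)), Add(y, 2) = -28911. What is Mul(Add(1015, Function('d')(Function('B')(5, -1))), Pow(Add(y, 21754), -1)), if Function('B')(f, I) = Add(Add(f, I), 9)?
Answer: Add(Rational(-1015, 7159), Mul(Rational(-2, 7159), Pow(26, Rational(1, 2)))) ≈ -0.14320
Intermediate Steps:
y = -28913 (y = Add(-2, -28911) = -28913)
Function('B')(f, I) = Add(9, I, f) (Function('B')(f, I) = Add(Add(I, f), 9) = Add(9, I, f))
Function('d')(H) = Pow(Add(91, H), Rational(1, 2))
Mul(Add(1015, Function('d')(Function('B')(5, -1))), Pow(Add(y, 21754), -1)) = Mul(Add(1015, Pow(Add(91, Add(9, -1, 5)), Rational(1, 2))), Pow(Add(-28913, 21754), -1)) = Mul(Add(1015, Pow(Add(91, 13), Rational(1, 2))), Pow(-7159, -1)) = Mul(Add(1015, Pow(104, Rational(1, 2))), Rational(-1, 7159)) = Mul(Add(1015, Mul(2, Pow(26, Rational(1, 2)))), Rational(-1, 7159)) = Add(Rational(-1015, 7159), Mul(Rational(-2, 7159), Pow(26, Rational(1, 2))))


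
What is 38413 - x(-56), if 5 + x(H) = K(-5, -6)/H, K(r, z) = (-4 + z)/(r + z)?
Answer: 11832749/308 ≈ 38418.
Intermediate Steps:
K(r, z) = (-4 + z)/(r + z)
x(H) = -5 + 10/(11*H) (x(H) = -5 + ((-4 - 6)/(-5 - 6))/H = -5 + (-10/(-11))/H = -5 + (-1/11*(-10))/H = -5 + 10/(11*H))
38413 - x(-56) = 38413 - (-5 + (10/11)/(-56)) = 38413 - (-5 + (10/11)*(-1/56)) = 38413 - (-5 - 5/308) = 38413 - 1*(-1545/308) = 38413 + 1545/308 = 11832749/308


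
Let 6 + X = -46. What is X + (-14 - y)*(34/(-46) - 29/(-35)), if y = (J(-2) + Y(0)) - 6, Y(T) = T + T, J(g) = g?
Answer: -42292/805 ≈ -52.537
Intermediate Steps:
X = -52 (X = -6 - 46 = -52)
Y(T) = 2*T
y = -8 (y = (-2 + 2*0) - 6 = (-2 + 0) - 6 = -2 - 6 = -8)
X + (-14 - y)*(34/(-46) - 29/(-35)) = -52 + (-14 - 1*(-8))*(34/(-46) - 29/(-35)) = -52 + (-14 + 8)*(34*(-1/46) - 29*(-1/35)) = -52 - 6*(-17/23 + 29/35) = -52 - 6*72/805 = -52 - 432/805 = -42292/805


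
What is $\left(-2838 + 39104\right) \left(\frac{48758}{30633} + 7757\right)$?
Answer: $\frac{8619301741774}{30633} \approx 2.8137 \cdot 10^{8}$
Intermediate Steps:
$\left(-2838 + 39104\right) \left(\frac{48758}{30633} + 7757\right) = 36266 \left(48758 \cdot \frac{1}{30633} + 7757\right) = 36266 \left(\frac{48758}{30633} + 7757\right) = 36266 \cdot \frac{237668939}{30633} = \frac{8619301741774}{30633}$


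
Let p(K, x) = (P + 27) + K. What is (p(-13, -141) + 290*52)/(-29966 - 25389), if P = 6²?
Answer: -3026/11071 ≈ -0.27333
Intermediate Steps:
P = 36
p(K, x) = 63 + K (p(K, x) = (36 + 27) + K = 63 + K)
(p(-13, -141) + 290*52)/(-29966 - 25389) = ((63 - 13) + 290*52)/(-29966 - 25389) = (50 + 15080)/(-55355) = 15130*(-1/55355) = -3026/11071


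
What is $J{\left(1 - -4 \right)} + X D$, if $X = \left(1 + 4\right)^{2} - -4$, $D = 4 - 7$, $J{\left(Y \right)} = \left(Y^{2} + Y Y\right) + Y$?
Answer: $-32$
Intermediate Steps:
$J{\left(Y \right)} = Y + 2 Y^{2}$ ($J{\left(Y \right)} = \left(Y^{2} + Y^{2}\right) + Y = 2 Y^{2} + Y = Y + 2 Y^{2}$)
$D = -3$ ($D = 4 - 7 = -3$)
$X = 29$ ($X = 5^{2} + 4 = 25 + 4 = 29$)
$J{\left(1 - -4 \right)} + X D = \left(1 - -4\right) \left(1 + 2 \left(1 - -4\right)\right) + 29 \left(-3\right) = \left(1 + 4\right) \left(1 + 2 \left(1 + 4\right)\right) - 87 = 5 \left(1 + 2 \cdot 5\right) - 87 = 5 \left(1 + 10\right) - 87 = 5 \cdot 11 - 87 = 55 - 87 = -32$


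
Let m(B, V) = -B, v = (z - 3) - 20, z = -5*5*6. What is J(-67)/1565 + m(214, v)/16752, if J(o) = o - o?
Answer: -107/8376 ≈ -0.012775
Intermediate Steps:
J(o) = 0
z = -150 (z = -25*6 = -150)
v = -173 (v = (-150 - 3) - 20 = -153 - 20 = -173)
J(-67)/1565 + m(214, v)/16752 = 0/1565 - 1*214/16752 = 0*(1/1565) - 214*1/16752 = 0 - 107/8376 = -107/8376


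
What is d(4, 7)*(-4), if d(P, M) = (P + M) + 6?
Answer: -68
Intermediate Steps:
d(P, M) = 6 + M + P (d(P, M) = (M + P) + 6 = 6 + M + P)
d(4, 7)*(-4) = (6 + 7 + 4)*(-4) = 17*(-4) = -68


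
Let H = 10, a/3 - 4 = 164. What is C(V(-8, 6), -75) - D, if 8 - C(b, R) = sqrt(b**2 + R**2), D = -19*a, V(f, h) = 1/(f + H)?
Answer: 9584 - sqrt(22501)/2 ≈ 9509.0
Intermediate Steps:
a = 504 (a = 12 + 3*164 = 12 + 492 = 504)
V(f, h) = 1/(10 + f) (V(f, h) = 1/(f + 10) = 1/(10 + f))
D = -9576 (D = -19*504 = -9576)
C(b, R) = 8 - sqrt(R**2 + b**2) (C(b, R) = 8 - sqrt(b**2 + R**2) = 8 - sqrt(R**2 + b**2))
C(V(-8, 6), -75) - D = (8 - sqrt((-75)**2 + (1/(10 - 8))**2)) - 1*(-9576) = (8 - sqrt(5625 + (1/2)**2)) + 9576 = (8 - sqrt(5625 + 1/4)) + 9576 = (8 - sqrt(22501/4)) + 9576 = (8 - sqrt(22501)/2) + 9576 = 9584 - sqrt(22501)/2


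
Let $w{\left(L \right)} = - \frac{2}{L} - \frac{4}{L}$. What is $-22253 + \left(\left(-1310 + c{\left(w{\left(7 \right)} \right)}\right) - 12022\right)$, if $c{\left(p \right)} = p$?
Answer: $- \frac{249101}{7} \approx -35586.0$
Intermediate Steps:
$w{\left(L \right)} = - \frac{6}{L}$
$-22253 + \left(\left(-1310 + c{\left(w{\left(7 \right)} \right)}\right) - 12022\right) = -22253 - \left(13332 + \frac{6}{7}\right) = -22253 - \frac{93330}{7} = - \frac{249101}{7}$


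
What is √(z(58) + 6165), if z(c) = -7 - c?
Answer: 10*√61 ≈ 78.103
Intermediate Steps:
√(z(58) + 6165) = √((-7 - 1*58) + 6165) = √((-7 - 58) + 6165) = √(-65 + 6165) = √6100 = 10*√61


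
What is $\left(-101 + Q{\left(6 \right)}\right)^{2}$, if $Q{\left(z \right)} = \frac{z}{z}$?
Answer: $10000$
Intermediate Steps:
$Q{\left(z \right)} = 1$
$\left(-101 + Q{\left(6 \right)}\right)^{2} = \left(-101 + 1\right)^{2} = \left(-100\right)^{2} = 10000$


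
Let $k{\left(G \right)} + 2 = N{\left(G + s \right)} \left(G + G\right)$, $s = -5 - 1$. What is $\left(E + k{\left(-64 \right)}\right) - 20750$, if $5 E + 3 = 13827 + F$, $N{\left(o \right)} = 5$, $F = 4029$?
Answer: $- \frac{89107}{5} \approx -17821.0$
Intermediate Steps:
$s = -6$
$k{\left(G \right)} = -2 + 10 G$ ($k{\left(G \right)} = -2 + 5 \left(G + G\right) = -2 + 5 \cdot 2 G = -2 + 10 G$)
$E = \frac{17853}{5}$ ($E = - \frac{3}{5} + \frac{13827 + 4029}{5} = - \frac{3}{5} + \frac{1}{5} \cdot 17856 = - \frac{3}{5} + \frac{17856}{5} = \frac{17853}{5} \approx 3570.6$)
$\left(E + k{\left(-64 \right)}\right) - 20750 = \left(\frac{17853}{5} + \left(-2 + 10 \left(-64\right)\right)\right) - 20750 = \left(\frac{17853}{5} - 642\right) - 20750 = \frac{14643}{5} - 20750 = - \frac{89107}{5}$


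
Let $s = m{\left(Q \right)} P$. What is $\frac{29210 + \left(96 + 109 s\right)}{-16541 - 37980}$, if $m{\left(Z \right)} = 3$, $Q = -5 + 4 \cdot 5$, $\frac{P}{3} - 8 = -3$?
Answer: $- \frac{34211}{54521} \approx -0.62748$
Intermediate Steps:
$P = 15$ ($P = 24 + 3 \left(-3\right) = 24 - 9 = 15$)
$Q = 15$ ($Q = -5 + 20 = 15$)
$s = 45$ ($s = 3 \cdot 15 = 45$)
$\frac{29210 + \left(96 + 109 s\right)}{-16541 - 37980} = \frac{29210 + \left(96 + 109 \cdot 45\right)}{-16541 - 37980} = \frac{29210 + \left(96 + 4905\right)}{-54521} = \left(29210 + 5001\right) \left(- \frac{1}{54521}\right) = 34211 \left(- \frac{1}{54521}\right) = - \frac{34211}{54521}$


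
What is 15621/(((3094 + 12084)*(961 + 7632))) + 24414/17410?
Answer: 1592228511483/1135345742570 ≈ 1.4024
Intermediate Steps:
15621/(((3094 + 12084)*(961 + 7632))) + 24414/17410 = 15621/((15178*8593)) + 24414*(1/17410) = 15621/130424554 + 12207/8705 = 1592228511483/1135345742570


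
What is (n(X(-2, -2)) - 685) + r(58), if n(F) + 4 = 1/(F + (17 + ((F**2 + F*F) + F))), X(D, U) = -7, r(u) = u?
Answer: -63730/101 ≈ -630.99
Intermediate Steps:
n(F) = -4 + 1/(17 + 2*F + 2*F**2) (n(F) = -4 + 1/(F + (17 + ((F**2 + F*F) + F))) = -4 + 1/(F + (17 + ((F**2 + F**2) + F))) = -4 + 1/(F + (17 + (2*F**2 + F))) = -4 + 1/(F + (17 + (F + 2*F**2))) = -4 + 1/(F + (17 + F + 2*F**2)) = -4 + 1/(17 + 2*F + 2*F**2))
(n(X(-2, -2)) - 685) + r(58) = ((-67 - 8*(-7) - 8*(-7)**2)/(17 + 2*(-7) + 2*(-7)**2) - 685) + 58 = ((-67 + 56 - 8*49)/(17 - 14 + 2*49) - 685) + 58 = ((-67 + 56 - 392)/(17 - 14 + 98) - 685) + 58 = (-403/101 - 685) + 58 = -69588/101 + 58 = -63730/101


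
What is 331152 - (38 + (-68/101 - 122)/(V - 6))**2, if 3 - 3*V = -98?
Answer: 23192426856272/70274689 ≈ 3.3003e+5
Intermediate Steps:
V = 101/3 (V = 1 - 1/3*(-98) = 1 + 98/3 = 101/3 ≈ 33.667)
331152 - (38 + (-68/101 - 122)/(V - 6))**2 = 331152 - (38 + (-68/101 - 122)/(101/3 - 6))**2 = 331152 - (38 + (-68*1/101 - 122)/(83/3))**2 = 331152 - (38 + (-68/101 - 122)*(3/83))**2 = 331152 - (38 - 12390/101*3/83)**2 = 331152 - (38 - 37170/8383)**2 = 331152 - (281384/8383)**2 = 331152 - 1*79176955456/70274689 = 331152 - 79176955456/70274689 = 23192426856272/70274689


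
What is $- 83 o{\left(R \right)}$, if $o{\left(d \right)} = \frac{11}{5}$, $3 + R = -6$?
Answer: $- \frac{913}{5} \approx -182.6$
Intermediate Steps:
$R = -9$ ($R = -3 - 6 = -9$)
$o{\left(d \right)} = \frac{11}{5}$ ($o{\left(d \right)} = 11 \cdot \frac{1}{5} = \frac{11}{5}$)
$- 83 o{\left(R \right)} = \left(-83\right) \frac{11}{5} = - \frac{913}{5}$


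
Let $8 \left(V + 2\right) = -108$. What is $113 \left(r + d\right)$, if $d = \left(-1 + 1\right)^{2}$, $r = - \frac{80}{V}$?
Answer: $\frac{18080}{31} \approx 583.23$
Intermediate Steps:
$V = - \frac{31}{2}$ ($V = -2 + \frac{1}{8} \left(-108\right) = -2 - \frac{27}{2} = - \frac{31}{2} \approx -15.5$)
$r = \frac{160}{31}$ ($r = - \frac{80}{- \frac{31}{2}} = \left(-80\right) \left(- \frac{2}{31}\right) = \frac{160}{31} \approx 5.1613$)
$d = 0$ ($d = 0^{2} = 0$)
$113 \left(r + d\right) = 113 \left(\frac{160}{31} + 0\right) = 113 \cdot \frac{160}{31} = \frac{18080}{31}$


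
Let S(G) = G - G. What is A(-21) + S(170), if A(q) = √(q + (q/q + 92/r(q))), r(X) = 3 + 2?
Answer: 2*I*√10/5 ≈ 1.2649*I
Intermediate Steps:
r(X) = 5
S(G) = 0
A(q) = √(97/5 + q) (A(q) = √(q + (q/q + 92/5)) = √(q + (1 + 92*(⅕))) = √(q + (1 + 92/5)) = √(q + 97/5) = √(97/5 + q))
A(-21) + S(170) = √(485 + 25*(-21))/5 + 0 = √(485 - 525)/5 + 0 = √(-40)/5 + 0 = (2*I*√10)/5 + 0 = 2*I*√10/5 + 0 = 2*I*√10/5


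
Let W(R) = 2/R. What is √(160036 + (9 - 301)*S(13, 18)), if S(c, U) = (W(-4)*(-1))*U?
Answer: 4*√9838 ≈ 396.75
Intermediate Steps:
S(c, U) = U/2 (S(c, U) = ((2/(-4))*(-1))*U = ((2*(-¼))*(-1))*U = (-½*(-1))*U = U/2)
√(160036 + (9 - 301)*S(13, 18)) = √(160036 + (9 - 301)*((½)*18)) = √(160036 - 292*9) = √(160036 - 2628) = √157408 = 4*√9838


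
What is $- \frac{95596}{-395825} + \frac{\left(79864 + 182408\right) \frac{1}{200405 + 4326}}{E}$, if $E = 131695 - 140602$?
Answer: $\frac{58073074018244}{240600777134675} \approx 0.24137$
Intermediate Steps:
$E = -8907$ ($E = 131695 - 140602 = -8907$)
$- \frac{95596}{-395825} + \frac{\left(79864 + 182408\right) \frac{1}{200405 + 4326}}{E} = - \frac{95596}{-395825} + \frac{\left(79864 + 182408\right) \frac{1}{200405 + 4326}}{-8907} = \left(-95596\right) \left(- \frac{1}{395825}\right) + \frac{262272}{204731} \left(- \frac{1}{8907}\right) = \frac{95596}{395825} + 262272 \cdot \frac{1}{204731} \left(- \frac{1}{8907}\right) = \frac{95596}{395825} + \frac{262272}{204731} \left(- \frac{1}{8907}\right) = \frac{95596}{395825} - \frac{87424}{607846339} = \frac{58073074018244}{240600777134675}$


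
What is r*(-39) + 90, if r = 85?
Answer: -3225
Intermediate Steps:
r*(-39) + 90 = 85*(-39) + 90 = -3315 + 90 = -3225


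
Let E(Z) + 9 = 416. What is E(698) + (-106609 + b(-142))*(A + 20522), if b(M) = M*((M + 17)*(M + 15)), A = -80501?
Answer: 141601962368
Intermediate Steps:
E(Z) = 407 (E(Z) = -9 + 416 = 407)
b(M) = M*(15 + M)*(17 + M) (b(M) = M*((17 + M)*(15 + M)) = M*((15 + M)*(17 + M)) = M*(15 + M)*(17 + M))
E(698) + (-106609 + b(-142))*(A + 20522) = 407 + (-106609 - 142*(255 + (-142)² + 32*(-142)))*(-80501 + 20522) = 407 + (-106609 - 142*(255 + 20164 - 4544))*(-59979) = 407 + (-106609 - 142*15875)*(-59979) = 407 + (-106609 - 2254250)*(-59979) = 407 - 2360859*(-59979) = 407 + 141601961961 = 141601962368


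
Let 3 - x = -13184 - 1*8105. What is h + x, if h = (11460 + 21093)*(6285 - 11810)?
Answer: -179834033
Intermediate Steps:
x = 21292 (x = 3 - (-13184 - 1*8105) = 3 - (-13184 - 8105) = 3 - 1*(-21289) = 3 + 21289 = 21292)
h = -179855325 (h = 32553*(-5525) = -179855325)
h + x = -179855325 + 21292 = -179834033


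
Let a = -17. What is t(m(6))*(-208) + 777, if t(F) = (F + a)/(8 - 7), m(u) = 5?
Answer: 3273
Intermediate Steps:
t(F) = -17 + F (t(F) = (F - 17)/(8 - 7) = (-17 + F)/1 = (-17 + F)*1 = -17 + F)
t(m(6))*(-208) + 777 = (-17 + 5)*(-208) + 777 = -12*(-208) + 777 = 2496 + 777 = 3273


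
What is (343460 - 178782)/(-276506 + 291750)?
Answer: 82339/7622 ≈ 10.803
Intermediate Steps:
(343460 - 178782)/(-276506 + 291750) = 164678/15244 = 164678*(1/15244) = 82339/7622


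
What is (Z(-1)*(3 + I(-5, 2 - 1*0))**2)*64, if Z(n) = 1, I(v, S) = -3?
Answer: 0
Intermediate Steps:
(Z(-1)*(3 + I(-5, 2 - 1*0))**2)*64 = (1*(3 - 3)**2)*64 = (1*0**2)*64 = (1*0)*64 = 0*64 = 0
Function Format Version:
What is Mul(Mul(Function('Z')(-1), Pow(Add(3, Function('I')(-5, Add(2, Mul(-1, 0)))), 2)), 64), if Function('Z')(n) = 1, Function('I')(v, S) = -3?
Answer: 0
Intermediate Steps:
Mul(Mul(Function('Z')(-1), Pow(Add(3, Function('I')(-5, Add(2, Mul(-1, 0)))), 2)), 64) = Mul(Mul(1, Pow(Add(3, -3), 2)), 64) = Mul(Mul(1, Pow(0, 2)), 64) = Mul(Mul(1, 0), 64) = Mul(0, 64) = 0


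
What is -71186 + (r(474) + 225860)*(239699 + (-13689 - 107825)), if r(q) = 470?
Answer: 26748739864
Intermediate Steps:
-71186 + (r(474) + 225860)*(239699 + (-13689 - 107825)) = -71186 + (470 + 225860)*(239699 + (-13689 - 107825)) = -71186 + 226330*(239699 - 121514) = -71186 + 226330*118185 = -71186 + 26748811050 = 26748739864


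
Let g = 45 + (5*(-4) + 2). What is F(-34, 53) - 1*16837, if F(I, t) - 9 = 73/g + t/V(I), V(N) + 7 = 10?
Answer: -453806/27 ≈ -16808.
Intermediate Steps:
V(N) = 3 (V(N) = -7 + 10 = 3)
g = 27 (g = 45 + (-20 + 2) = 45 - 18 = 27)
F(I, t) = 316/27 + t/3 (F(I, t) = 9 + (73/27 + t/3) = 316/27 + t/3)
F(-34, 53) - 1*16837 = (316/27 + (1/3)*53) - 1*16837 = (316/27 + 53/3) - 16837 = 793/27 - 16837 = -453806/27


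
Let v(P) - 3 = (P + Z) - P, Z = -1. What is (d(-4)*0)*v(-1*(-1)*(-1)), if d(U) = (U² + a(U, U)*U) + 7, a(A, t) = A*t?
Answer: 0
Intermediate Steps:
v(P) = 2 (v(P) = 3 + ((P - 1) - P) = 3 + ((-1 + P) - P) = 3 - 1 = 2)
d(U) = 7 + U² + U³ (d(U) = (U² + (U*U)*U) + 7 = (U² + U²*U) + 7 = (U² + U³) + 7 = 7 + U² + U³)
(d(-4)*0)*v(-1*(-1)*(-1)) = ((7 + (-4)² + (-4)³)*0)*2 = ((7 + 16 - 64)*0)*2 = -41*0*2 = 0*2 = 0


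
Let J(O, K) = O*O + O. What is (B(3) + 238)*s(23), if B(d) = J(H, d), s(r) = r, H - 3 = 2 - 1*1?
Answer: 5934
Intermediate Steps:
H = 4 (H = 3 + (2 - 1*1) = 3 + (2 - 1) = 3 + 1 = 4)
J(O, K) = O + O² (J(O, K) = O² + O = O + O²)
B(d) = 20 (B(d) = 4*(1 + 4) = 4*5 = 20)
(B(3) + 238)*s(23) = (20 + 238)*23 = 258*23 = 5934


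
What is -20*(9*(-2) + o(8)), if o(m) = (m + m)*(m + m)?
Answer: -4760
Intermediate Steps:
o(m) = 4*m² (o(m) = (2*m)*(2*m) = 4*m²)
-20*(9*(-2) + o(8)) = -20*(9*(-2) + 4*8²) = -20*(-18 + 4*64) = -20*(-18 + 256) = -20*238 = -4760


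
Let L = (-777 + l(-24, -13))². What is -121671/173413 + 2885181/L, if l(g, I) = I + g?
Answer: 419709174837/114902760148 ≈ 3.6527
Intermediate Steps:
L = 662596 (L = (-777 + (-13 - 24))² = (-777 - 37)² = (-814)² = 662596)
-121671/173413 + 2885181/L = -121671/173413 + 2885181/662596 = 419709174837/114902760148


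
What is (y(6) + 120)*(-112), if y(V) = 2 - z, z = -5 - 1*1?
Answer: -14336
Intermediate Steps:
z = -6 (z = -5 - 1 = -6)
y(V) = 8 (y(V) = 2 - 1*(-6) = 2 + 6 = 8)
(y(6) + 120)*(-112) = (8 + 120)*(-112) = 128*(-112) = -14336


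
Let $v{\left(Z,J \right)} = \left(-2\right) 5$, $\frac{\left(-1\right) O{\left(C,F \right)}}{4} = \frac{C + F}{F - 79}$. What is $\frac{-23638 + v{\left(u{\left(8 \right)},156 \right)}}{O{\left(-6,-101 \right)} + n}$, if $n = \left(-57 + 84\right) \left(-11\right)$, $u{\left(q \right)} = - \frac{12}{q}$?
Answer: $\frac{33255}{421} \approx 78.99$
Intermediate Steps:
$O{\left(C,F \right)} = - \frac{4 \left(C + F\right)}{-79 + F}$ ($O{\left(C,F \right)} = - 4 \frac{C + F}{F - 79} = - 4 \frac{C + F}{-79 + F} = - \frac{4 \left(C + F\right)}{-79 + F}$)
$v{\left(Z,J \right)} = -10$
$n = -297$ ($n = 27 \left(-11\right) = -297$)
$\frac{-23638 + v{\left(u{\left(8 \right)},156 \right)}}{O{\left(-6,-101 \right)} + n} = \frac{-23638 - 10}{\frac{4 \left(\left(-1\right) \left(-6\right) - -101\right)}{-79 - 101} - 297} = - \frac{23648}{\frac{4 \left(6 + 101\right)}{-180} - 297} = - \frac{23648}{4 \left(- \frac{1}{180}\right) 107 - 297} = - \frac{23648}{- \frac{107}{45} - 297} = - \frac{23648}{- \frac{13472}{45}} = \left(-23648\right) \left(- \frac{45}{13472}\right) = \frac{33255}{421}$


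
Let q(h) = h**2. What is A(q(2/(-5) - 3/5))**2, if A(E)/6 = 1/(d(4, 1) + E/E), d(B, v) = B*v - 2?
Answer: 4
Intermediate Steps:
d(B, v) = -2 + B*v
A(E) = 2 (A(E) = 6/((-2 + 4*1) + E/E) = 6/((-2 + 4) + 1) = 6/(2 + 1) = 6/3 = 6*(1/3) = 2)
A(q(2/(-5) - 3/5))**2 = 2**2 = 4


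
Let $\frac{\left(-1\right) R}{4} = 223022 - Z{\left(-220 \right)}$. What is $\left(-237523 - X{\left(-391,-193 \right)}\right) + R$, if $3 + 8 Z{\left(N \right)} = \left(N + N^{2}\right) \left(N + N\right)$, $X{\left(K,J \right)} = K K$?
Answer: $- \frac{23764187}{2} \approx -1.1882 \cdot 10^{7}$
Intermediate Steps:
$X{\left(K,J \right)} = K^{2}$
$Z{\left(N \right)} = - \frac{3}{8} + \frac{N \left(N + N^{2}\right)}{4}$ ($Z{\left(N \right)} = - \frac{3}{8} + \frac{\left(N + N^{2}\right) \left(N + N\right)}{8} = - \frac{3}{8} + \frac{\left(N + N^{2}\right) 2 N}{8} = - \frac{3}{8} + \frac{2 N \left(N + N^{2}\right)}{8} = - \frac{3}{8} + \frac{N \left(N + N^{2}\right)}{4}$)
$R = - \frac{22983379}{2}$ ($R = - 4 \left(223022 - \left(- \frac{3}{8} + \frac{\left(-220\right)^{2}}{4} + \frac{\left(-220\right)^{3}}{4}\right)\right) = - 4 \left(223022 - \left(- \frac{3}{8} + \frac{1}{4} \cdot 48400 + \frac{1}{4} \left(-10648000\right)\right)\right) = - 4 \left(223022 - \left(- \frac{3}{8} + 12100 - 2662000\right)\right) = - 4 \left(223022 - - \frac{21199203}{8}\right) = - 4 \left(223022 + \frac{21199203}{8}\right) = \left(-4\right) \frac{22983379}{8} = - \frac{22983379}{2} \approx -1.1492 \cdot 10^{7}$)
$\left(-237523 - X{\left(-391,-193 \right)}\right) + R = \left(-237523 - \left(-391\right)^{2}\right) - \frac{22983379}{2} = \left(-237523 - 152881\right) - \frac{22983379}{2} = -390404 - \frac{22983379}{2} = - \frac{23764187}{2}$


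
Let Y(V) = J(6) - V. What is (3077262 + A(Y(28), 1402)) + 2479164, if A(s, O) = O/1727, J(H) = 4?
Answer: 9595949104/1727 ≈ 5.5564e+6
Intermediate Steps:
Y(V) = 4 - V
A(s, O) = O/1727 (A(s, O) = O*(1/1727) = O/1727)
(3077262 + A(Y(28), 1402)) + 2479164 = (3077262 + (1/1727)*1402) + 2479164 = (3077262 + 1402/1727) + 2479164 = 5314432876/1727 + 2479164 = 9595949104/1727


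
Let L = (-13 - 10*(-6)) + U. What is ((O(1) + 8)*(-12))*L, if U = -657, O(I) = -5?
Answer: 21960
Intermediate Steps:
L = -610 (L = (-13 - 10*(-6)) - 657 = (-13 + 60) - 657 = 47 - 657 = -610)
((O(1) + 8)*(-12))*L = ((-5 + 8)*(-12))*(-610) = (3*(-12))*(-610) = -36*(-610) = 21960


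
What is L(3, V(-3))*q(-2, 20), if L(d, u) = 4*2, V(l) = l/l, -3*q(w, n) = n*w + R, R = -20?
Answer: 160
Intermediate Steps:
q(w, n) = 20/3 - n*w/3 (q(w, n) = -(n*w - 20)/3 = -(-20 + n*w)/3 = 20/3 - n*w/3)
V(l) = 1
L(d, u) = 8
L(3, V(-3))*q(-2, 20) = 8*(20/3 - ⅓*20*(-2)) = 8*(20/3 + 40/3) = 8*20 = 160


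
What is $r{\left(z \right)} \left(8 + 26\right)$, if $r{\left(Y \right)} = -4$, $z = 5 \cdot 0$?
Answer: $-136$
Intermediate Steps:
$z = 0$
$r{\left(z \right)} \left(8 + 26\right) = - 4 \left(8 + 26\right) = \left(-4\right) 34 = -136$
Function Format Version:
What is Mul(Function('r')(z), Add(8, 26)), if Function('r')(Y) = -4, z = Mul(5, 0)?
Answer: -136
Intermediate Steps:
z = 0
Mul(Function('r')(z), Add(8, 26)) = Mul(-4, Add(8, 26)) = Mul(-4, 34) = -136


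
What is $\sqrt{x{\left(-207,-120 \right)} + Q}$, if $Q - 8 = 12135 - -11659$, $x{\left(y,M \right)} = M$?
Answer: $\sqrt{23682} \approx 153.89$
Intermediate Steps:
$Q = 23802$ ($Q = 8 + \left(12135 - -11659\right) = 8 + \left(12135 + 11659\right) = 8 + 23794 = 23802$)
$\sqrt{x{\left(-207,-120 \right)} + Q} = \sqrt{-120 + 23802} = \sqrt{23682}$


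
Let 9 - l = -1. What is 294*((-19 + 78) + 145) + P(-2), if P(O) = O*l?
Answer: 59956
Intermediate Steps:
l = 10 (l = 9 - 1*(-1) = 9 + 1 = 10)
P(O) = 10*O (P(O) = O*10 = 10*O)
294*((-19 + 78) + 145) + P(-2) = 294*((-19 + 78) + 145) + 10*(-2) = 294*(59 + 145) - 20 = 294*204 - 20 = 59976 - 20 = 59956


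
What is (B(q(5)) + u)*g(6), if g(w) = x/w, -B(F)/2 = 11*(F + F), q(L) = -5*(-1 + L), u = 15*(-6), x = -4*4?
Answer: -6320/3 ≈ -2106.7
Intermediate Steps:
x = -16
u = -90
q(L) = 5 - 5*L
B(F) = -44*F (B(F) = -22*(F + F) = -22*2*F = -44*F)
g(w) = -16/w
(B(q(5)) + u)*g(6) = (-44*(5 - 5*5) - 90)*(-16/6) = (-44*(5 - 25) - 90)*(-16*1/6) = (-44*(-20) - 90)*(-8/3) = (880 - 90)*(-8/3) = 790*(-8/3) = -6320/3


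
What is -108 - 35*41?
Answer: -1543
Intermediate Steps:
-108 - 35*41 = -108 - 1435 = -1543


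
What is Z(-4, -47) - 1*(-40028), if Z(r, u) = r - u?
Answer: 40071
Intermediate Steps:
Z(-4, -47) - 1*(-40028) = (-4 - 1*(-47)) - 1*(-40028) = (-4 + 47) + 40028 = 43 + 40028 = 40071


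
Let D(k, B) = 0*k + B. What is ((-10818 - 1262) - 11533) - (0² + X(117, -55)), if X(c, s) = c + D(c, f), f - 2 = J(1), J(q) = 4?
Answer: -23736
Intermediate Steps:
f = 6 (f = 2 + 4 = 6)
D(k, B) = B (D(k, B) = 0 + B = B)
X(c, s) = 6 + c (X(c, s) = c + 6 = 6 + c)
((-10818 - 1262) - 11533) - (0² + X(117, -55)) = ((-10818 - 1262) - 11533) - (0² + (6 + 117)) = (-12080 - 11533) - (0 + 123) = -23613 - 1*123 = -23613 - 123 = -23736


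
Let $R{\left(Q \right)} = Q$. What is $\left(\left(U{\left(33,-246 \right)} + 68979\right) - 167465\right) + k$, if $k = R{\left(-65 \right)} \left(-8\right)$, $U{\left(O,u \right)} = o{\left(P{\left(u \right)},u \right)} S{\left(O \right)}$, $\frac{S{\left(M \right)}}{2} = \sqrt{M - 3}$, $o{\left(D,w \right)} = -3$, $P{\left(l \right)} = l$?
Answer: $-97966 - 6 \sqrt{30} \approx -97999.0$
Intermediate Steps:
$S{\left(M \right)} = 2 \sqrt{-3 + M}$ ($S{\left(M \right)} = 2 \sqrt{M - 3} = 2 \sqrt{-3 + M}$)
$U{\left(O,u \right)} = - 6 \sqrt{-3 + O}$ ($U{\left(O,u \right)} = - 3 \cdot 2 \sqrt{-3 + O} = - 6 \sqrt{-3 + O}$)
$k = 520$ ($k = \left(-65\right) \left(-8\right) = 520$)
$\left(\left(U{\left(33,-246 \right)} + 68979\right) - 167465\right) + k = \left(\left(- 6 \sqrt{-3 + 33} + 68979\right) - 167465\right) + 520 = \left(\left(- 6 \sqrt{30} + 68979\right) - 167465\right) + 520 = \left(\left(68979 - 6 \sqrt{30}\right) - 167465\right) + 520 = \left(-98486 - 6 \sqrt{30}\right) + 520 = -97966 - 6 \sqrt{30}$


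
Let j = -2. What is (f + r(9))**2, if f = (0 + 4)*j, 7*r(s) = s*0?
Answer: 64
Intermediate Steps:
r(s) = 0 (r(s) = (s*0)/7 = (1/7)*0 = 0)
f = -8 (f = (0 + 4)*(-2) = 4*(-2) = -8)
(f + r(9))**2 = (-8 + 0)**2 = (-8)**2 = 64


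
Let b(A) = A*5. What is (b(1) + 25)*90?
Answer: 2700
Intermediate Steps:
b(A) = 5*A
(b(1) + 25)*90 = (5*1 + 25)*90 = (5 + 25)*90 = 30*90 = 2700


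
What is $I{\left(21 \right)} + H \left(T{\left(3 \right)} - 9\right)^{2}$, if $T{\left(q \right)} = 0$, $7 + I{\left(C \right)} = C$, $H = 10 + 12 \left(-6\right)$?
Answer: $-5008$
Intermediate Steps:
$H = -62$ ($H = 10 - 72 = -62$)
$I{\left(C \right)} = -7 + C$
$I{\left(21 \right)} + H \left(T{\left(3 \right)} - 9\right)^{2} = \left(-7 + 21\right) - 62 \left(0 - 9\right)^{2} = 14 - 62 \left(-9\right)^{2} = 14 - 5022 = -5008$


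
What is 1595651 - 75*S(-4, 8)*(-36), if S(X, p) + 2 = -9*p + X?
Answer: 1385051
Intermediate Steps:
S(X, p) = -2 + X - 9*p (S(X, p) = -2 + (-9*p + X) = -2 + (X - 9*p) = -2 + X - 9*p)
1595651 - 75*S(-4, 8)*(-36) = 1595651 - 75*(-2 - 4 - 9*8)*(-36) = 1595651 - 75*(-2 - 4 - 72)*(-36) = 1595651 - 75*(-78)*(-36) = 1595651 + 5850*(-36) = 1595651 - 210600 = 1385051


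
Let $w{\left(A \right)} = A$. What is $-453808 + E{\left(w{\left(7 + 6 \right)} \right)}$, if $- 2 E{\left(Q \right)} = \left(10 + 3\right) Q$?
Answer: $- \frac{907785}{2} \approx -4.5389 \cdot 10^{5}$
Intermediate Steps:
$E{\left(Q \right)} = - \frac{13 Q}{2}$ ($E{\left(Q \right)} = - \frac{\left(10 + 3\right) Q}{2} = - \frac{13 Q}{2}$)
$-453808 + E{\left(w{\left(7 + 6 \right)} \right)} = -453808 - \frac{13 \left(7 + 6\right)}{2} = -453808 - \frac{169}{2} = - \frac{907785}{2}$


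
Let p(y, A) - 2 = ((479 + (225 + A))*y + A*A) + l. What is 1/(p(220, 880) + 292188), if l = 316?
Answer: 1/1415386 ≈ 7.0652e-7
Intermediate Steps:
p(y, A) = 318 + A**2 + y*(704 + A) (p(y, A) = 2 + (((479 + (225 + A))*y + A*A) + 316) = 2 + (((704 + A)*y + A**2) + 316) = 2 + ((y*(704 + A) + A**2) + 316) = 2 + ((A**2 + y*(704 + A)) + 316) = 2 + (316 + A**2 + y*(704 + A)) = 318 + A**2 + y*(704 + A))
1/(p(220, 880) + 292188) = 1/((318 + 880**2 + 704*220 + 880*220) + 292188) = 1/((318 + 774400 + 154880 + 193600) + 292188) = 1/(1123198 + 292188) = 1/1415386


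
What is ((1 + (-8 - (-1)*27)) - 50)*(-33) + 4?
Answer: 994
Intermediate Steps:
((1 + (-8 - (-1)*27)) - 50)*(-33) + 4 = ((1 + (-8 - 1*(-27))) - 50)*(-33) + 4 = ((1 + (-8 + 27)) - 50)*(-33) + 4 = ((1 + 19) - 50)*(-33) + 4 = (20 - 50)*(-33) + 4 = -30*(-33) + 4 = 990 + 4 = 994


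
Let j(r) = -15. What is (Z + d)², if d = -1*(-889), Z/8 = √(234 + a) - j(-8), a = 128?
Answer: 1041249 + 16144*√362 ≈ 1.3484e+6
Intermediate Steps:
Z = 120 + 8*√362 (Z = 8*(√(234 + 128) - 1*(-15)) = 8*(√362 + 15) = 8*(15 + √362) = 120 + 8*√362 ≈ 272.21)
d = 889
(Z + d)² = ((120 + 8*√362) + 889)² = (1009 + 8*√362)²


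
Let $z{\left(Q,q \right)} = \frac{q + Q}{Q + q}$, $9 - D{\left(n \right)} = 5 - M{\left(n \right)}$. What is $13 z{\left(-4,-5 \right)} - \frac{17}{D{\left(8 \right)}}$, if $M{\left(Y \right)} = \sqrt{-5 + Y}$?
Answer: $\frac{101}{13} + \frac{17 \sqrt{3}}{13} \approx 10.034$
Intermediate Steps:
$D{\left(n \right)} = 4 + \sqrt{-5 + n}$ ($D{\left(n \right)} = 9 - \left(5 - \sqrt{-5 + n}\right) = 9 + \left(-5 + \sqrt{-5 + n}\right) = 4 + \sqrt{-5 + n}$)
$z{\left(Q,q \right)} = 1$ ($z{\left(Q,q \right)} = \frac{Q + q}{Q + q} = 1$)
$13 z{\left(-4,-5 \right)} - \frac{17}{D{\left(8 \right)}} = 13 \cdot 1 - \frac{17}{4 + \sqrt{-5 + 8}} = 13 - \frac{17}{4 + \sqrt{3}}$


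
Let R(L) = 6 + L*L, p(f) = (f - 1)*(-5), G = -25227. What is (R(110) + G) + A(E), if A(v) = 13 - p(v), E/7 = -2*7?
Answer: -13603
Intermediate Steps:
E = -98 (E = 7*(-2*7) = 7*(-14) = -98)
p(f) = 5 - 5*f (p(f) = (-1 + f)*(-5) = 5 - 5*f)
R(L) = 6 + L²
A(v) = 8 + 5*v (A(v) = 13 - (5 - 5*v) = 13 + (-5 + 5*v) = 8 + 5*v)
(R(110) + G) + A(E) = ((6 + 110²) - 25227) + (8 + 5*(-98)) = ((6 + 12100) - 25227) + (8 - 490) = (12106 - 25227) - 482 = -13121 - 482 = -13603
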